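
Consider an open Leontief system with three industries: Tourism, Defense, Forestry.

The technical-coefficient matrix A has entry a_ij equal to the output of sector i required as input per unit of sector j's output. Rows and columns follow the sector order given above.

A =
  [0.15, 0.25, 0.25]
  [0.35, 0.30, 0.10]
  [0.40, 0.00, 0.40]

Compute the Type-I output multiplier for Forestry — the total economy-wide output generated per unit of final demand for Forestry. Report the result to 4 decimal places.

I − A =
  [   0.85    -0.25    -0.25]
  [  -0.35     0.70    -0.10]
  [  -0.40     0.00     0.60]
Cofactors of I−A, C_ij = (−1)^(i+j)·(minor ij) (rows/columns in the sector order above):
  C_11 = (0.70)(0.60) − (-0.10)(0.00) = 0.4200
  C_12 = −[(-0.35)(0.60) − (-0.10)(-0.40)] = 0.2500
  C_13 = (-0.35)(0.00) − (0.70)(-0.40) = 0.2800
  C_21 = −[(-0.25)(0.60) − (-0.25)(0.00)] = 0.1500
  C_22 = (0.85)(0.60) − (-0.25)(-0.40) = 0.4100
  C_23 = −[(0.85)(0.00) − (-0.25)(-0.40)] = 0.1000
  C_31 = (-0.25)(-0.10) − (-0.25)(0.70) = 0.2000
  C_32 = −[(0.85)(-0.10) − (-0.25)(-0.35)] = 0.1725
  C_33 = (0.85)(0.70) − (-0.25)(-0.35) = 0.5075
det(I−A) = Σ_j (I−A)_1j·C_1j = (0.85)(0.4200) + (-0.25)(0.2500) + (-0.25)(0.2800) = 0.2245
adj(I−A) = Cᵀ =
  [ 0.4200   0.1500   0.2000]
  [ 0.2500   0.4100   0.1725]
  [ 0.2800   0.1000   0.5075]
(I − A)⁻¹ = adj(I−A) / det(I−A) ≈
  [   1.87082     0.66815     0.89087]
  [   1.11359     1.82628     0.76837]
  [   1.24722     0.44543     2.26058]
The output multiplier for sector j is the column-j sum of the Leontief inverse (I − A)⁻¹ = adj(I−A) / det(I−A).
Column 3 of adj(I−A): (0.2000, 0.1725, 0.5075); det(I−A) = 0.2245.
m_3 = (0.2000 + 0.1725 + 0.5075) / 0.2245 = 0.88 / 0.2245 ≈ 3.9198.

m_3 = 3.9198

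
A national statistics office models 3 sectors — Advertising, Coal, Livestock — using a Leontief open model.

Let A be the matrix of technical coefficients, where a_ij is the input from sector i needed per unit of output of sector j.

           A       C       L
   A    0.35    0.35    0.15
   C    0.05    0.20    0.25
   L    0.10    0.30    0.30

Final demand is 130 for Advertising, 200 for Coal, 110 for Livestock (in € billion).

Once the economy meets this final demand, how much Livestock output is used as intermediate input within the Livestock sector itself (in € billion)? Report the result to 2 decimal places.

z_LL = 121.74

I − A =
  [   0.65    -0.35    -0.15]
  [  -0.05     0.80    -0.25]
  [  -0.10    -0.30     0.70]
Cofactors of I−A, C_ij = (−1)^(i+j)·(minor ij) (rows/columns in the sector order above):
  C_11 = (0.80)(0.70) − (-0.25)(-0.30) = 0.4850
  C_12 = −[(-0.05)(0.70) − (-0.25)(-0.10)] = 0.0600
  C_13 = (-0.05)(-0.30) − (0.80)(-0.10) = 0.0950
  C_21 = −[(-0.35)(0.70) − (-0.15)(-0.30)] = 0.2900
  C_22 = (0.65)(0.70) − (-0.15)(-0.10) = 0.4400
  C_23 = −[(0.65)(-0.30) − (-0.35)(-0.10)] = 0.2300
  C_31 = (-0.35)(-0.25) − (-0.15)(0.80) = 0.2075
  C_32 = −[(0.65)(-0.25) − (-0.15)(-0.05)] = 0.1700
  C_33 = (0.65)(0.80) − (-0.35)(-0.05) = 0.5025
det(I−A) = Σ_j (I−A)_1j·C_1j = (0.65)(0.4850) + (-0.35)(0.0600) + (-0.15)(0.0950) = 0.2800
adj(I−A) = Cᵀ =
  [ 0.4850   0.2900   0.2075]
  [ 0.0600   0.4400   0.1700]
  [ 0.0950   0.2300   0.5025]
(I − A)⁻¹ = adj(I−A) / det(I−A) ≈
  [   1.7321     1.0357     0.7411]
  [   0.2143     1.5714     0.6071]
  [   0.3393     0.8214     1.7946]
First solve x = (I − A)⁻¹ d = adj(I−A)·d / det(I−A); in particular x_L = (0.0950·130 + 0.2300·200 + 0.5025·110) / 0.2800 = 113.625 / 0.2800 ≈ 405.8036.
Intermediate flow from L to L: z_LL = a_LL · x_L = 0.30 × 113.625 / 0.2800 = 34.0875 / 0.2800 ≈ 121.74.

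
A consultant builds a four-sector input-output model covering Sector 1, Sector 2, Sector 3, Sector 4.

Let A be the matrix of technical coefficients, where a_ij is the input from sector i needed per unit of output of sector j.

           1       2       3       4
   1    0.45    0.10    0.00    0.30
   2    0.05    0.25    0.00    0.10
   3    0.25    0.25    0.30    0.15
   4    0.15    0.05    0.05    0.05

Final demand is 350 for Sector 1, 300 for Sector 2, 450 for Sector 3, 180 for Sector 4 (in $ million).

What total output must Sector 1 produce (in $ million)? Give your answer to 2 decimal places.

x_1 = 969.77

I − A =
  [   0.55    -0.10     0.00    -0.30]
  [  -0.05     0.75     0.00    -0.10]
  [  -0.25    -0.25     0.70    -0.15]
  [  -0.15    -0.05    -0.05     0.95]
Compute the cofactors C_ij = (−1)^(i+j)·(3×3 minor ij) of I−A; the adjugate is their transpose:
adj(I−A) = Cᵀ =
  [ 0.488375   0.080000   0.011750   0.164500]
  [ 0.044625   0.326375   0.003500   0.049000]
  [ 0.209750   0.153250   0.348375   0.137375]
  [ 0.090500   0.037875   0.020375   0.285250]
det(I−A) = Σ_j (I−A)_1j·C_1j = (0.55)(0.488375) + (-0.10)(0.044625) + (0.00)(0.209750) + (-0.30)(0.090500) = 0.23699375
(I − A)⁻¹ = adj(I−A) / det(I−A) ≈
  [   2.0607     0.3376     0.0496     0.6941]
  [   0.1883     1.3771     0.0148     0.2068]
  [   0.8850     0.6466     1.4700     0.5797]
  [   0.3819     0.1598     0.0860     1.2036]
x = (I − A)⁻¹ d = adj(I−A)·d / det(I−A), with det(I−A) = 0.23699375:
  x_1 = (0.488375·350 + 0.080000·300 + 0.011750·450 + 0.164500·180) / 0.23699375 = 229.82875 / 0.23699375 ≈ 969.77
  x_2 = (0.044625·350 + 0.326375·300 + 0.003500·450 + 0.049000·180) / 0.23699375 = 123.92625 / 0.23699375 ≈ 522.91
  x_3 = (0.209750·350 + 0.153250·300 + 0.348375·450 + 0.137375·180) / 0.23699375 = 300.88375 / 0.23699375 ≈ 1269.59
  x_4 = (0.090500·350 + 0.037875·300 + 0.020375·450 + 0.285250·180) / 0.23699375 = 103.55125 / 0.23699375 ≈ 436.94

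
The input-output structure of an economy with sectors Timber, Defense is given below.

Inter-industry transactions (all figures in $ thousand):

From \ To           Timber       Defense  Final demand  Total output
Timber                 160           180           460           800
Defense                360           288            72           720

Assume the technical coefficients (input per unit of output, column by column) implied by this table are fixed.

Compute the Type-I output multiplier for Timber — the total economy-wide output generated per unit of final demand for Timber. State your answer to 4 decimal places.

Technical coefficients a_ij = z_ij / X_j:
  a_TT = 160/800 = 0.20, a_DT = 360/800 = 0.45
  a_TD = 180/720 = 0.25, a_DD = 288/720 = 0.40
I − A =
  [   0.80    -0.25]
  [  -0.45     0.60]
det(I−A) = (0.80)(0.60) − (-0.25)(-0.45) = 0.3675
adj(I−A) = [[0.60, 0.25], [0.45, 0.80]]
(I − A)⁻¹ = adj(I−A) / det(I−A) ≈
  [   1.63265     0.68027]
  [   1.22449     2.17687]
The output multiplier for sector j is the column-j sum of the Leontief inverse (I − A)⁻¹ = adj(I−A) / det(I−A).
Column T of adj(I−A): (0.60, 0.45); det(I−A) = 0.3675.
m_T = (0.60 + 0.45) / 0.3675 = 1.05 / 0.3675 ≈ 2.8571.

m_T = 2.8571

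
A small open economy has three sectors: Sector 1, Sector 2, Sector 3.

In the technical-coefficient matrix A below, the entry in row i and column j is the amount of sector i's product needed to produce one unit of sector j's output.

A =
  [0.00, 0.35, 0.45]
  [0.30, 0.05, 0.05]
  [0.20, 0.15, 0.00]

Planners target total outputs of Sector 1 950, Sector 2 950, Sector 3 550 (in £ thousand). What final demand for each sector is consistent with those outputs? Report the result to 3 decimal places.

d_1 = 370.000, d_2 = 590.000, d_3 = 217.500

I − A =
  [   1.00    -0.35    -0.45]
  [  -0.30     0.95    -0.05]
  [  -0.20    -0.15     1.00]
d = (I − A) x:
  d_1 = (+1.00)·950 + (-0.35)·950 + (-0.45)·550 = 370.000
  d_2 = (-0.30)·950 + (+0.95)·950 + (-0.05)·550 = 590.000
  d_3 = (-0.20)·950 + (-0.15)·950 + (+1.00)·550 = 217.500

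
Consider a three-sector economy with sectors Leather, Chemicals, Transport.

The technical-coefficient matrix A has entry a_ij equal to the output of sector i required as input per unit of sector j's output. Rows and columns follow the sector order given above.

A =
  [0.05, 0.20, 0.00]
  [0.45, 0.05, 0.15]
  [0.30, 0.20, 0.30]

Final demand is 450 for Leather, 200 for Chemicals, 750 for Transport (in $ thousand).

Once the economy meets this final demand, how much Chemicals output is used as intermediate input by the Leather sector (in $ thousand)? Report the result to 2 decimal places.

I − A =
  [   0.95    -0.20     0.00]
  [  -0.45     0.95    -0.15]
  [  -0.30    -0.20     0.70]
Cofactors of I−A, C_ij = (−1)^(i+j)·(minor ij) (rows/columns in the sector order above):
  C_11 = (0.95)(0.70) − (-0.15)(-0.20) = 0.6350
  C_12 = −[(-0.45)(0.70) − (-0.15)(-0.30)] = 0.3600
  C_13 = (-0.45)(-0.20) − (0.95)(-0.30) = 0.3750
  C_21 = −[(-0.20)(0.70) − (0.00)(-0.20)] = 0.1400
  C_22 = (0.95)(0.70) − (0.00)(-0.30) = 0.6650
  C_23 = −[(0.95)(-0.20) − (-0.20)(-0.30)] = 0.2500
  C_31 = (-0.20)(-0.15) − (0.00)(0.95) = 0.0300
  C_32 = −[(0.95)(-0.15) − (0.00)(-0.45)] = 0.1425
  C_33 = (0.95)(0.95) − (-0.20)(-0.45) = 0.8125
det(I−A) = Σ_j (I−A)_1j·C_1j = (0.95)(0.6350) + (-0.20)(0.3600) + (0.00)(0.3750) = 0.53125
adj(I−A) = Cᵀ =
  [ 0.6350   0.1400   0.0300]
  [ 0.3600   0.6650   0.1425]
  [ 0.3750   0.2500   0.8125]
(I − A)⁻¹ = adj(I−A) / det(I−A) ≈
  [   1.1953     0.2635     0.0565]
  [   0.6776     1.2518     0.2682]
  [   0.7059     0.4706     1.5294]
First solve x = (I − A)⁻¹ d = adj(I−A)·d / det(I−A); in particular x_L = (0.6350·450 + 0.1400·200 + 0.0300·750) / 0.53125 = 336.25 / 0.53125 ≈ 632.9412.
Intermediate flow from C to L: z_CL = a_CL · x_L = 0.45 × 336.25 / 0.53125 = 151.3125 / 0.53125 ≈ 284.82.

z_CL = 284.82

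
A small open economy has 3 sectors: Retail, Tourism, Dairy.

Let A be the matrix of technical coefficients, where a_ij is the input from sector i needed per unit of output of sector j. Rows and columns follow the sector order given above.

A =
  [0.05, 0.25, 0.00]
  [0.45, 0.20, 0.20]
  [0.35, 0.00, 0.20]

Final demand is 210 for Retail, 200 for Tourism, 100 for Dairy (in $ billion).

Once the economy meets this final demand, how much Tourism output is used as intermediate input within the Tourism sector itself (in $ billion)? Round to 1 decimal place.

I − A =
  [   0.95    -0.25     0.00]
  [  -0.45     0.80    -0.20]
  [  -0.35     0.00     0.80]
Cofactors of I−A, C_ij = (−1)^(i+j)·(minor ij) (rows/columns in the sector order above):
  C_11 = (0.80)(0.80) − (-0.20)(0.00) = 0.6400
  C_12 = −[(-0.45)(0.80) − (-0.20)(-0.35)] = 0.4300
  C_13 = (-0.45)(0.00) − (0.80)(-0.35) = 0.2800
  C_21 = −[(-0.25)(0.80) − (0.00)(0.00)] = 0.2000
  C_22 = (0.95)(0.80) − (0.00)(-0.35) = 0.7600
  C_23 = −[(0.95)(0.00) − (-0.25)(-0.35)] = 0.0875
  C_31 = (-0.25)(-0.20) − (0.00)(0.80) = 0.0500
  C_32 = −[(0.95)(-0.20) − (0.00)(-0.45)] = 0.1900
  C_33 = (0.95)(0.80) − (-0.25)(-0.45) = 0.6475
det(I−A) = Σ_j (I−A)_1j·C_1j = (0.95)(0.6400) + (-0.25)(0.4300) + (0.00)(0.2800) = 0.5005
adj(I−A) = Cᵀ =
  [ 0.6400   0.2000   0.0500]
  [ 0.4300   0.7600   0.1900]
  [ 0.2800   0.0875   0.6475]
(I − A)⁻¹ = adj(I−A) / det(I−A) ≈
  [   1.2787     0.3996     0.0999]
  [   0.8591     1.5185     0.3796]
  [   0.5594     0.1748     1.2937]
First solve x = (I − A)⁻¹ d = adj(I−A)·d / det(I−A); in particular x_2 = (0.4300·210 + 0.7600·200 + 0.1900·100) / 0.5005 = 261.30 / 0.5005 ≈ 522.078.
Intermediate flow from 2 to 2: z_22 = a_22 · x_2 = 0.20 × 261.30 / 0.5005 = 52.26 / 0.5005 ≈ 104.4.

z_22 = 104.4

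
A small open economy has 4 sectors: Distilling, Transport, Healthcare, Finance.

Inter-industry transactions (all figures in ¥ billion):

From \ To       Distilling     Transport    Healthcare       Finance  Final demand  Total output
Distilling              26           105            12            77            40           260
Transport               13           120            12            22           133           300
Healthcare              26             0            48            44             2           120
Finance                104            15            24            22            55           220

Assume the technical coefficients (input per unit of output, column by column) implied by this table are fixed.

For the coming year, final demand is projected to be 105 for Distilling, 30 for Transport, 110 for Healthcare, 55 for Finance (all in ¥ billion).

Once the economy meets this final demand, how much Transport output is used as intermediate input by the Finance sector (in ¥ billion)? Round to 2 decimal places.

z_TF = 29.94

Technical coefficients a_ij = z_ij / X_j:
  a_DD = 26/260 = 0.10, a_TD = 13/260 = 0.05, a_HD = 26/260 = 0.10, a_FD = 104/260 = 0.40
  a_DT = 105/300 = 0.35, a_TT = 120/300 = 0.40, a_HT = 0/300 = 0.00, a_FT = 15/300 = 0.05
  a_DH = 12/120 = 0.10, a_TH = 12/120 = 0.10, a_HH = 48/120 = 0.40, a_FH = 24/120 = 0.20
  a_DF = 77/220 = 0.35, a_TF = 22/220 = 0.10, a_HF = 44/220 = 0.20, a_FF = 22/220 = 0.10
I − A =
  [   0.90    -0.35    -0.10    -0.35]
  [  -0.05     0.60    -0.10    -0.10]
  [  -0.10     0.00     0.60    -0.20]
  [  -0.40    -0.05    -0.20     0.90]
Compute the cofactors C_ij = (−1)^(i+j)·(3×3 minor ij) of I−A; the adjugate is their transpose:
adj(I−A) = Cᵀ =
  [ 0.296000   0.186500   0.135750   0.166000]
  [ 0.068000   0.342000   0.097000   0.086000]
  [ 0.102000   0.070250   0.366875   0.129000]
  [ 0.158000   0.117500   0.147250   0.304000]
det(I−A) = Σ_j (I−A)_1j·C_1j = (0.90)(0.296000) + (-0.35)(0.068000) + (-0.10)(0.102000) + (-0.35)(0.158000) = 0.1771
(I − A)⁻¹ = adj(I−A) / det(I−A) ≈
  [   1.6714     1.0531     0.7665     0.9373]
  [   0.3840     1.9311     0.5477     0.4856]
  [   0.5759     0.3967     2.0716     0.7284]
  [   0.8922     0.6635     0.8315     1.7165]
First solve x = (I − A)⁻¹ d = adj(I−A)·d / det(I−A); in particular x_F = (0.158000·105 + 0.117500·30 + 0.147250·110 + 0.304000·55) / 0.1771 = 53.0325 / 0.1771 ≈ 299.4495.
Intermediate flow from T to F: z_TF = a_TF · x_F = 0.10 × 53.0325 / 0.1771 = 5.30325 / 0.1771 ≈ 29.94.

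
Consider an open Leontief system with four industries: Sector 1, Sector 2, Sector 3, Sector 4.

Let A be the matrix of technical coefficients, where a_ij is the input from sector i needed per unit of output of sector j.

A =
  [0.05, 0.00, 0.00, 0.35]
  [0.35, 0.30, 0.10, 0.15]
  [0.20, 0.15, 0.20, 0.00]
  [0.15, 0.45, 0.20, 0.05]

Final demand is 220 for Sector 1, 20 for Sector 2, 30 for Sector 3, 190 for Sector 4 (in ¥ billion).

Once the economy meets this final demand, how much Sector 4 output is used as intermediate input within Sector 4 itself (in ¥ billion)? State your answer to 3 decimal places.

z_44 = 24.097

I − A =
  [   0.95     0.00     0.00    -0.35]
  [  -0.35     0.70    -0.10    -0.15]
  [  -0.20    -0.15     0.80     0.00]
  [  -0.15    -0.45    -0.20     0.95]
Compute the cofactors C_ij = (−1)^(i+j)·(3×3 minor ij) of I−A; the adjugate is their transpose:
adj(I−A) = Cᵀ =
  [ 0.45925   0.13650   0.06475   0.19075]
  [ 0.30900   0.66600   0.13800   0.21900]
  [ 0.17275   0.15900   0.47575   0.08875]
  [ 0.25525   0.37050   0.17575   0.51775]
det(I−A) = Σ_j (I−A)_1j·C_1j = (0.95)(0.45925) + (0.00)(0.30900) + (0.00)(0.17275) + (-0.35)(0.25525) = 0.34695
(I − A)⁻¹ = adj(I−A) / det(I−A) ≈
  [   1.3237     0.3934     0.1866     0.5498]
  [   0.8906     1.9196     0.3978     0.6312]
  [   0.4979     0.4583     1.3712     0.2558]
  [   0.7357     1.0679     0.5066     1.4923]
First solve x = (I − A)⁻¹ d = adj(I−A)·d / det(I−A); in particular x_4 = (0.25525·220 + 0.37050·20 + 0.17575·30 + 0.51775·190) / 0.34695 = 167.21 / 0.34695 ≈ 481.94264.
Intermediate flow from 4 to 4: z_44 = a_44 · x_4 = 0.05 × 167.21 / 0.34695 = 8.3605 / 0.34695 ≈ 24.097.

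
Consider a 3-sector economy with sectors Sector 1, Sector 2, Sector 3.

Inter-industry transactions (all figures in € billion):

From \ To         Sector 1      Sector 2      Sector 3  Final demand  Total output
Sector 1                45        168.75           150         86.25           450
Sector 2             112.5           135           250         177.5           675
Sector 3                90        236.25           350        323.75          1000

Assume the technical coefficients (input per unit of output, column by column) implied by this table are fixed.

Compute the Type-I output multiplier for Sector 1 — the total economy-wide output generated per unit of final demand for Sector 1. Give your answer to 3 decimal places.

Technical coefficients a_ij = z_ij / X_j:
  a_11 = 45/450 = 0.10, a_21 = 112.5/450 = 0.25, a_31 = 90/450 = 0.20
  a_12 = 168.75/675 = 0.25, a_22 = 135/675 = 0.20, a_32 = 236.25/675 = 0.35
  a_13 = 150/1000 = 0.15, a_23 = 250/1000 = 0.25, a_33 = 350/1000 = 0.35
I − A =
  [   0.90    -0.25    -0.15]
  [  -0.25     0.80    -0.25]
  [  -0.20    -0.35     0.65]
Cofactors of I−A, C_ij = (−1)^(i+j)·(minor ij) (rows/columns in the sector order above):
  C_11 = (0.80)(0.65) − (-0.25)(-0.35) = 0.4325
  C_12 = −[(-0.25)(0.65) − (-0.25)(-0.20)] = 0.2125
  C_13 = (-0.25)(-0.35) − (0.80)(-0.20) = 0.2475
  C_21 = −[(-0.25)(0.65) − (-0.15)(-0.35)] = 0.2150
  C_22 = (0.90)(0.65) − (-0.15)(-0.20) = 0.5550
  C_23 = −[(0.90)(-0.35) − (-0.25)(-0.20)] = 0.3650
  C_31 = (-0.25)(-0.25) − (-0.15)(0.80) = 0.1825
  C_32 = −[(0.90)(-0.25) − (-0.15)(-0.25)] = 0.2625
  C_33 = (0.90)(0.80) − (-0.25)(-0.25) = 0.6575
det(I−A) = Σ_j (I−A)_1j·C_1j = (0.90)(0.4325) + (-0.25)(0.2125) + (-0.15)(0.2475) = 0.2990
adj(I−A) = Cᵀ =
  [ 0.4325   0.2150   0.1825]
  [ 0.2125   0.5550   0.2625]
  [ 0.2475   0.3650   0.6575]
(I − A)⁻¹ = adj(I−A) / det(I−A) ≈
  [   1.4465     0.7191     0.6104]
  [   0.7107     1.8562     0.8779]
  [   0.8278     1.2207     2.1990]
The output multiplier for sector j is the column-j sum of the Leontief inverse (I − A)⁻¹ = adj(I−A) / det(I−A).
Column 1 of adj(I−A): (0.4325, 0.2125, 0.2475); det(I−A) = 0.2990.
m_1 = (0.4325 + 0.2125 + 0.2475) / 0.2990 = 0.8925 / 0.2990 ≈ 2.985.

m_1 = 2.985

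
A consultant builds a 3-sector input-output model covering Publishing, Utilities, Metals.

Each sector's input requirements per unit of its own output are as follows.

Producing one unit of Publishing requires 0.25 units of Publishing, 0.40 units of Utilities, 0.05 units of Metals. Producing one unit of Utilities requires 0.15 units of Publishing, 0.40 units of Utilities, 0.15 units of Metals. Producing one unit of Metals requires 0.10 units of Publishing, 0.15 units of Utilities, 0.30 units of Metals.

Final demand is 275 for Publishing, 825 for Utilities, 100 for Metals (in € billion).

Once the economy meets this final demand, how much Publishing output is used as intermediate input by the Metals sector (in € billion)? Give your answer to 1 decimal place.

z_PM = 66.2

I − A =
  [   0.75    -0.15    -0.10]
  [  -0.40     0.60    -0.15]
  [  -0.05    -0.15     0.70]
Cofactors of I−A, C_ij = (−1)^(i+j)·(minor ij) (rows/columns in the sector order above):
  C_11 = (0.60)(0.70) − (-0.15)(-0.15) = 0.3975
  C_12 = −[(-0.40)(0.70) − (-0.15)(-0.05)] = 0.2875
  C_13 = (-0.40)(-0.15) − (0.60)(-0.05) = 0.0900
  C_21 = −[(-0.15)(0.70) − (-0.10)(-0.15)] = 0.1200
  C_22 = (0.75)(0.70) − (-0.10)(-0.05) = 0.5200
  C_23 = −[(0.75)(-0.15) − (-0.15)(-0.05)] = 0.1200
  C_31 = (-0.15)(-0.15) − (-0.10)(0.60) = 0.0825
  C_32 = −[(0.75)(-0.15) − (-0.10)(-0.40)] = 0.1525
  C_33 = (0.75)(0.60) − (-0.15)(-0.40) = 0.3900
det(I−A) = Σ_j (I−A)_1j·C_1j = (0.75)(0.3975) + (-0.15)(0.2875) + (-0.10)(0.0900) = 0.2460
adj(I−A) = Cᵀ =
  [ 0.3975   0.1200   0.0825]
  [ 0.2875   0.5200   0.1525]
  [ 0.0900   0.1200   0.3900]
(I − A)⁻¹ = adj(I−A) / det(I−A) ≈
  [   1.6159     0.4878     0.3354]
  [   1.1687     2.1138     0.6199]
  [   0.3659     0.4878     1.5854]
First solve x = (I − A)⁻¹ d = adj(I−A)·d / det(I−A); in particular x_M = (0.0900·275 + 0.1200·825 + 0.3900·100) / 0.2460 = 162.75 / 0.2460 ≈ 661.585.
Intermediate flow from P to M: z_PM = a_PM · x_M = 0.10 × 162.75 / 0.2460 = 16.275 / 0.2460 ≈ 66.2.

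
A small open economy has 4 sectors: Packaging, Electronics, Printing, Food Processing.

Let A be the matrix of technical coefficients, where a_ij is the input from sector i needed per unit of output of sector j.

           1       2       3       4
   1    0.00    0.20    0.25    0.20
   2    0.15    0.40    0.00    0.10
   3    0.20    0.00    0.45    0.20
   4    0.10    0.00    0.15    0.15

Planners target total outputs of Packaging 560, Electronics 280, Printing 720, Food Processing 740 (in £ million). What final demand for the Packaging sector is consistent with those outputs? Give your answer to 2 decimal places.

d_1 = 176.00

I − A =
  [   1.00    -0.20    -0.25    -0.20]
  [  -0.15     0.60     0.00    -0.10]
  [  -0.20     0.00     0.55    -0.20]
  [  -0.10     0.00    -0.15     0.85]
d = (I − A) x:
  d_1 = (+1.00)·560 + (-0.20)·280 + (-0.25)·720 + (-0.20)·740 = 176.00
  d_2 = (-0.15)·560 + (+0.60)·280 + (+0.00)·720 + (-0.10)·740 = 10.00
  d_3 = (-0.20)·560 + (+0.00)·280 + (+0.55)·720 + (-0.20)·740 = 136.00
  d_4 = (-0.10)·560 + (+0.00)·280 + (-0.15)·720 + (+0.85)·740 = 465.00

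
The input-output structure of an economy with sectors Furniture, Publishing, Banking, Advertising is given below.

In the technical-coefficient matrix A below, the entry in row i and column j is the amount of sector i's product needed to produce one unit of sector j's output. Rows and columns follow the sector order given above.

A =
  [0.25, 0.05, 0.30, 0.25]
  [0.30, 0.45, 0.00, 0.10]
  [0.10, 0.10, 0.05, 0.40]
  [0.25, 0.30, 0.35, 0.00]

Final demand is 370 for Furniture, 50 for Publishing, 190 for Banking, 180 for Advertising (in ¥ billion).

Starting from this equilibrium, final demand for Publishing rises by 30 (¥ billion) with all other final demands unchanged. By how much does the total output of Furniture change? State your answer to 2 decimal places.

Δx_1 = 30.66

I − A =
  [   0.75    -0.05    -0.30    -0.25]
  [  -0.30     0.55     0.00    -0.10]
  [  -0.10    -0.10     0.95    -0.40]
  [  -0.25    -0.30    -0.35     1.00]
Compute the cofactors C_ij = (−1)^(i+j)·(3×3 minor ij) of I−A; the adjugate is their transpose:
adj(I−A) = Cᵀ =
  [ 0.413500   0.186500   0.205875   0.204375]
  [ 0.270250   0.479375   0.150000   0.175500]
  [ 0.175500   0.176250   0.316875   0.188250]
  [ 0.245875   0.252125   0.207375   0.352125]
det(I−A) = Σ_j (I−A)_1j·C_1j = (0.75)(0.413500) + (-0.05)(0.270250) + (-0.30)(0.175500) + (-0.25)(0.245875) = 0.18249375
(I − A)⁻¹ = adj(I−A) / det(I−A) ≈
  [   2.2658     1.0220     1.1281     1.1199]
  [   1.4809     2.6268     0.8219     0.9617]
  [   0.9617     0.9658     1.7364     1.0315]
  [   1.3473     1.3816     1.1363     1.9295]
Δx = (I − A)⁻¹ Δd with Δd having +30 in the Publishing component and 0 elsewhere.
So Δx_1 = L_12 · (+30), where L_12 = adj(I−A)_12 / det(I−A) = 0.186500 / 0.18249375.
Δx_1 = 0.186500 × (+30) / 0.18249375 = 5.595 / 0.18249375 ≈ 30.66.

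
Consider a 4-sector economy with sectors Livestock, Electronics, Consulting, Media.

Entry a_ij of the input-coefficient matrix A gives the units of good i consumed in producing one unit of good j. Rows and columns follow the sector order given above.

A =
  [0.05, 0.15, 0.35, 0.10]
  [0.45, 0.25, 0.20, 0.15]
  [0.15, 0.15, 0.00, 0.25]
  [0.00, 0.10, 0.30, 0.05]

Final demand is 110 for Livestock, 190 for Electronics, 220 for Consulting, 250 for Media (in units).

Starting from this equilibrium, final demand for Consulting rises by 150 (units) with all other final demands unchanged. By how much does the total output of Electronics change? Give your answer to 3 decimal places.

Δx_2 = 133.725

I − A =
  [   0.95    -0.15    -0.35    -0.10]
  [  -0.45     0.75    -0.20    -0.15]
  [  -0.15    -0.15     1.00    -0.25]
  [   0.00    -0.10    -0.30     0.95]
Compute the cofactors C_ij = (−1)^(i+j)·(3×3 minor ij) of I−A; the adjugate is their transpose:
adj(I−A) = Cᵀ =
  [ 0.601000   0.204375   0.303875   0.175500]
  [ 0.429000   0.776875   0.386375   0.269500]
  [ 0.180000   0.182000   0.594000   0.204000]
  [ 0.102000   0.139250   0.228250   0.549000]
det(I−A) = Σ_j (I−A)_1j·C_1j = (0.95)(0.601000) + (-0.15)(0.429000) + (-0.35)(0.180000) + (-0.10)(0.102000) = 0.4334
(I − A)⁻¹ = adj(I−A) / det(I−A) ≈
  [   1.3867     0.4716     0.7011     0.4049]
  [   0.9898     1.7925     0.8915     0.6218]
  [   0.4153     0.4199     1.3706     0.4707]
  [   0.2353     0.3213     0.5266     1.2667]
Δx = (I − A)⁻¹ Δd with Δd having +150 in the Consulting component and 0 elsewhere.
So Δx_2 = L_23 · (+150), where L_23 = adj(I−A)_23 / det(I−A) = 0.386375 / 0.4334.
Δx_2 = 0.386375 × (+150) / 0.4334 = 57.95625 / 0.4334 ≈ 133.725.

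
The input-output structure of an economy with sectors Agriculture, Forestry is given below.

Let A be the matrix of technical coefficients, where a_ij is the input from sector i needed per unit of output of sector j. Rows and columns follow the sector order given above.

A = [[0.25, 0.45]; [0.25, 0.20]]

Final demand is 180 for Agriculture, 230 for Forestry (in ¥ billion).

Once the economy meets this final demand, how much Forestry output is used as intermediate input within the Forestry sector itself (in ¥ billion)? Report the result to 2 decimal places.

I − A =
  [   0.75    -0.45]
  [  -0.25     0.80]
det(I−A) = (0.75)(0.80) − (-0.45)(-0.25) = 0.4875
adj(I−A) = [[0.80, 0.45], [0.25, 0.75]]
(I − A)⁻¹ = adj(I−A) / det(I−A) ≈
  [   1.6410     0.9231]
  [   0.5128     1.5385]
First solve x = (I − A)⁻¹ d = adj(I−A)·d / det(I−A); in particular x_2 = (0.25·180 + 0.75·230) / 0.4875 = 217.50 / 0.4875 ≈ 446.1538.
Intermediate flow from 2 to 2: z_22 = a_22 · x_2 = 0.20 × 217.50 / 0.4875 = 43.50 / 0.4875 ≈ 89.23.

z_22 = 89.23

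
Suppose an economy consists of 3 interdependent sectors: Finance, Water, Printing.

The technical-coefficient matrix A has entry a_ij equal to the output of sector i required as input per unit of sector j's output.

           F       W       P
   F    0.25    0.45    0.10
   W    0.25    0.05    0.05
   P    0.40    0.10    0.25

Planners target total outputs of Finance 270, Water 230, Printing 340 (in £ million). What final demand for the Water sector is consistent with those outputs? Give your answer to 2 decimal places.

I − A =
  [   0.75    -0.45    -0.10]
  [  -0.25     0.95    -0.05]
  [  -0.40    -0.10     0.75]
d = (I − A) x:
  d_F = (+0.75)·270 + (-0.45)·230 + (-0.10)·340 = 65.00
  d_W = (-0.25)·270 + (+0.95)·230 + (-0.05)·340 = 134.00
  d_P = (-0.40)·270 + (-0.10)·230 + (+0.75)·340 = 124.00

d_W = 134.00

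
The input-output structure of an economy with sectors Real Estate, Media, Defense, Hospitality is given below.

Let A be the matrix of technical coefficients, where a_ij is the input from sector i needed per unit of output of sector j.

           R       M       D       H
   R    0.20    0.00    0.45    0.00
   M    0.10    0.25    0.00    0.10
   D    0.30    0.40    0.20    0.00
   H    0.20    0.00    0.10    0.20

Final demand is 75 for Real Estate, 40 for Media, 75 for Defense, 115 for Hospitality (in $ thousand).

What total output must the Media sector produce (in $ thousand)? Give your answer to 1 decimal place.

I − A =
  [   0.80     0.00    -0.45     0.00]
  [  -0.10     0.75     0.00    -0.10]
  [  -0.30    -0.40     0.80     0.00]
  [  -0.20     0.00    -0.10     0.80]
Compute the cofactors C_ij = (−1)^(i+j)·(3×3 minor ij) of I−A; the adjugate is their transpose:
adj(I−A) = Cᵀ =
  [ 0.47600   0.14400   0.27000   0.01800]
  [ 0.08300   0.40400   0.05300   0.05050]
  [ 0.22000   0.25600   0.48000   0.03200]
  [ 0.14650   0.06800   0.12750   0.36075]
det(I−A) = Σ_j (I−A)_1j·C_1j = (0.80)(0.47600) + (0.00)(0.08300) + (-0.45)(0.22000) + (0.00)(0.14650) = 0.2818
(I − A)⁻¹ = adj(I−A) / det(I−A) ≈
  [   1.6891     0.5110     0.9581     0.0639]
  [   0.2945     1.4336     0.1881     0.1792]
  [   0.7807     0.9084     1.7033     0.1136]
  [   0.5199     0.2413     0.4524     1.2802]
x = (I − A)⁻¹ d = adj(I−A)·d / det(I−A), with det(I−A) = 0.2818:
  x_R = (0.47600·75 + 0.14400·40 + 0.27000·75 + 0.01800·115) / 0.2818 = 63.78 / 0.2818 ≈ 226.3
  x_M = (0.08300·75 + 0.40400·40 + 0.05300·75 + 0.05050·115) / 0.2818 = 32.1675 / 0.2818 ≈ 114.2
  x_D = (0.22000·75 + 0.25600·40 + 0.48000·75 + 0.03200·115) / 0.2818 = 66.42 / 0.2818 ≈ 235.7
  x_H = (0.14650·75 + 0.06800·40 + 0.12750·75 + 0.36075·115) / 0.2818 = 64.75625 / 0.2818 ≈ 229.8

x_M = 114.2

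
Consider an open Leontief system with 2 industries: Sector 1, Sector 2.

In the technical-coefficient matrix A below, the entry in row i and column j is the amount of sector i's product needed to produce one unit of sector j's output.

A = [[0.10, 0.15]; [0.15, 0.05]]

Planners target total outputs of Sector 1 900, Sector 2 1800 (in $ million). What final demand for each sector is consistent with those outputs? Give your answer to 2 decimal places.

I − A =
  [   0.90    -0.15]
  [  -0.15     0.95]
d = (I − A) x:
  d_1 = (+0.90)·900 + (-0.15)·1800 = 540.00
  d_2 = (-0.15)·900 + (+0.95)·1800 = 1575.00

d_1 = 540.00, d_2 = 1575.00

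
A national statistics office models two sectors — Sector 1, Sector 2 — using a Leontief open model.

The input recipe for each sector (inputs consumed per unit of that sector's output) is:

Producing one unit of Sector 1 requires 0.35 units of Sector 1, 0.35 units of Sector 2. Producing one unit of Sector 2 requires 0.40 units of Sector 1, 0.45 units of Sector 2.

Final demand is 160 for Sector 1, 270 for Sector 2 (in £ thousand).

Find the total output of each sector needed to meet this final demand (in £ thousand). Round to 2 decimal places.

x_1 = 901.15, x_2 = 1064.37

I − A =
  [   0.65    -0.40]
  [  -0.35     0.55]
det(I−A) = (0.65)(0.55) − (-0.40)(-0.35) = 0.2175
adj(I−A) = [[0.55, 0.40], [0.35, 0.65]]
(I − A)⁻¹ = adj(I−A) / det(I−A) ≈
  [   2.5287     1.8391]
  [   1.6092     2.9885]
x = (I − A)⁻¹ d = adj(I−A)·d / det(I−A), with det(I−A) = 0.2175:
  x_1 = (0.55·160 + 0.40·270) / 0.2175 = 196.00 / 0.2175 ≈ 901.15
  x_2 = (0.35·160 + 0.65·270) / 0.2175 = 231.50 / 0.2175 ≈ 1064.37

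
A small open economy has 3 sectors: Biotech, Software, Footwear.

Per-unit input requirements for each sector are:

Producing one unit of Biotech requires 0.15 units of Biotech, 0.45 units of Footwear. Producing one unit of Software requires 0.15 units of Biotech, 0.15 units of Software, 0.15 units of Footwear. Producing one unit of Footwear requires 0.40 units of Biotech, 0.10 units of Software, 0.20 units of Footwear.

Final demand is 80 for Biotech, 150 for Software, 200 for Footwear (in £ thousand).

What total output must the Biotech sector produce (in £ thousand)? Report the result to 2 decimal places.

I − A =
  [   0.85    -0.15    -0.40]
  [   0.00     0.85    -0.10]
  [  -0.45    -0.15     0.80]
Cofactors of I−A, C_ij = (−1)^(i+j)·(minor ij) (rows/columns in the sector order above):
  C_11 = (0.85)(0.80) − (-0.10)(-0.15) = 0.6650
  C_12 = −[(0.00)(0.80) − (-0.10)(-0.45)] = 0.0450
  C_13 = (0.00)(-0.15) − (0.85)(-0.45) = 0.3825
  C_21 = −[(-0.15)(0.80) − (-0.40)(-0.15)] = 0.1800
  C_22 = (0.85)(0.80) − (-0.40)(-0.45) = 0.5000
  C_23 = −[(0.85)(-0.15) − (-0.15)(-0.45)] = 0.1950
  C_31 = (-0.15)(-0.10) − (-0.40)(0.85) = 0.3550
  C_32 = −[(0.85)(-0.10) − (-0.40)(0.00)] = 0.0850
  C_33 = (0.85)(0.85) − (-0.15)(0.00) = 0.7225
det(I−A) = Σ_j (I−A)_1j·C_1j = (0.85)(0.6650) + (-0.15)(0.0450) + (-0.40)(0.3825) = 0.4055
adj(I−A) = Cᵀ =
  [ 0.6650   0.1800   0.3550]
  [ 0.0450   0.5000   0.0850]
  [ 0.3825   0.1950   0.7225]
(I − A)⁻¹ = adj(I−A) / det(I−A) ≈
  [   1.6400     0.4439     0.8755]
  [   0.1110     1.2330     0.2096]
  [   0.9433     0.4809     1.7818]
x = (I − A)⁻¹ d = adj(I−A)·d / det(I−A), with det(I−A) = 0.4055:
  x_1 = (0.6650·80 + 0.1800·150 + 0.3550·200) / 0.4055 = 151.20 / 0.4055 ≈ 372.87
  x_2 = (0.0450·80 + 0.5000·150 + 0.0850·200) / 0.4055 = 95.60 / 0.4055 ≈ 235.76
  x_3 = (0.3825·80 + 0.1950·150 + 0.7225·200) / 0.4055 = 204.35 / 0.4055 ≈ 503.95

x_1 = 372.87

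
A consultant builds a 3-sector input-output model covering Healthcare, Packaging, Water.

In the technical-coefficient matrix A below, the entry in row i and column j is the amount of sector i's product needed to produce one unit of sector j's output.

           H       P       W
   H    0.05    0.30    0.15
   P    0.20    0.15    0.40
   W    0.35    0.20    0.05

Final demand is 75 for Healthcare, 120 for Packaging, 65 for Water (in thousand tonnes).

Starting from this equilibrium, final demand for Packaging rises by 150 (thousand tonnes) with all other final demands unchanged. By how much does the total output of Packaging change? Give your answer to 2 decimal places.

Δx_P = 235.46

I − A =
  [   0.95    -0.30    -0.15]
  [  -0.20     0.85    -0.40]
  [  -0.35    -0.20     0.95]
Cofactors of I−A, C_ij = (−1)^(i+j)·(minor ij) (rows/columns in the sector order above):
  C_11 = (0.85)(0.95) − (-0.40)(-0.20) = 0.7275
  C_12 = −[(-0.20)(0.95) − (-0.40)(-0.35)] = 0.3300
  C_13 = (-0.20)(-0.20) − (0.85)(-0.35) = 0.3375
  C_21 = −[(-0.30)(0.95) − (-0.15)(-0.20)] = 0.3150
  C_22 = (0.95)(0.95) − (-0.15)(-0.35) = 0.8500
  C_23 = −[(0.95)(-0.20) − (-0.30)(-0.35)] = 0.2950
  C_31 = (-0.30)(-0.40) − (-0.15)(0.85) = 0.2475
  C_32 = −[(0.95)(-0.40) − (-0.15)(-0.20)] = 0.4100
  C_33 = (0.95)(0.85) − (-0.30)(-0.20) = 0.7475
det(I−A) = Σ_j (I−A)_1j·C_1j = (0.95)(0.7275) + (-0.30)(0.3300) + (-0.15)(0.3375) = 0.5415
adj(I−A) = Cᵀ =
  [ 0.7275   0.3150   0.2475]
  [ 0.3300   0.8500   0.4100]
  [ 0.3375   0.2950   0.7475]
(I − A)⁻¹ = adj(I−A) / det(I−A) ≈
  [   1.3435     0.5817     0.4571]
  [   0.6094     1.5697     0.7572]
  [   0.6233     0.5448     1.3804]
Δx = (I − A)⁻¹ Δd with Δd having +150 in the Packaging component and 0 elsewhere.
So Δx_P = L_PP · (+150), where L_PP = adj(I−A)_PP / det(I−A) = 0.8500 / 0.5415.
Δx_P = 0.8500 × (+150) / 0.5415 = 127.50 / 0.5415 ≈ 235.46.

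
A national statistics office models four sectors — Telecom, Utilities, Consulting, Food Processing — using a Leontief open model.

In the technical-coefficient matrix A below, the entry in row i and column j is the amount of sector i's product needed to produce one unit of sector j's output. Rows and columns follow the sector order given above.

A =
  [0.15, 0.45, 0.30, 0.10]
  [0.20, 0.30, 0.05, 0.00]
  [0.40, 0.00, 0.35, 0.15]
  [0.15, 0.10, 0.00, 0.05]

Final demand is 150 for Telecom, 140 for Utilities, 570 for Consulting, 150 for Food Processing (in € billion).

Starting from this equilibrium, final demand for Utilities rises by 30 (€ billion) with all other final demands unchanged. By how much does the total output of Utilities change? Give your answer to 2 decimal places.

I − A =
  [   0.85    -0.45    -0.30    -0.10]
  [  -0.20     0.70    -0.05     0.00]
  [  -0.40     0.00     0.65    -0.15]
  [  -0.15    -0.10     0.00     0.95]
Compute the cofactors C_ij = (−1)^(i+j)·(3×3 minor ij) of I−A; the adjugate is their transpose:
adj(I−A) = Cᵀ =
  [ 0.431500   0.288875   0.221375   0.080375]
  [ 0.143625   0.394375   0.096625   0.030375]
  [ 0.284750   0.197875   0.467250   0.103750]
  [ 0.083250   0.087125   0.045125   0.235250]
det(I−A) = Σ_j (I−A)_1j·C_1j = (0.85)(0.431500) + (-0.45)(0.143625) + (-0.30)(0.284750) + (-0.10)(0.083250) = 0.20839375
(I − A)⁻¹ = adj(I−A) / det(I−A) ≈
  [   2.0706     1.3862     1.0623     0.3857]
  [   0.6892     1.8925     0.4637     0.1458]
  [   1.3664     0.9495     2.2421     0.4979]
  [   0.3995     0.4181     0.2165     1.1289]
Δx = (I − A)⁻¹ Δd with Δd having +30 in the Utilities component and 0 elsewhere.
So Δx_U = L_UU · (+30), where L_UU = adj(I−A)_UU / det(I−A) = 0.394375 / 0.20839375.
Δx_U = 0.394375 × (+30) / 0.20839375 = 11.83125 / 0.20839375 ≈ 56.77.

Δx_U = 56.77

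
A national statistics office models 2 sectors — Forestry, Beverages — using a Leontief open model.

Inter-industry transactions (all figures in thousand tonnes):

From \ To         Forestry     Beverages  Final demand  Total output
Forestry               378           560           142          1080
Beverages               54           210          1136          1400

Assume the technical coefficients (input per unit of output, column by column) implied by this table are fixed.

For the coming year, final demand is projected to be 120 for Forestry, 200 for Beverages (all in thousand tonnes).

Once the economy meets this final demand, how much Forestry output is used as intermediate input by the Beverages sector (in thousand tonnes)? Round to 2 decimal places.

z_FB = 102.16

Technical coefficients a_ij = z_ij / X_j:
  a_FF = 378/1080 = 0.35, a_BF = 54/1080 = 0.05
  a_FB = 560/1400 = 0.40, a_BB = 210/1400 = 0.15
I − A =
  [   0.65    -0.40]
  [  -0.05     0.85]
det(I−A) = (0.65)(0.85) − (-0.40)(-0.05) = 0.5325
adj(I−A) = [[0.85, 0.40], [0.05, 0.65]]
(I − A)⁻¹ = adj(I−A) / det(I−A) ≈
  [   1.5962     0.7512]
  [   0.0939     1.2207]
First solve x = (I − A)⁻¹ d = adj(I−A)·d / det(I−A); in particular x_B = (0.05·120 + 0.65·200) / 0.5325 = 136.00 / 0.5325 ≈ 255.3991.
Intermediate flow from F to B: z_FB = a_FB · x_B = 0.40 × 136.00 / 0.5325 = 54.40 / 0.5325 ≈ 102.16.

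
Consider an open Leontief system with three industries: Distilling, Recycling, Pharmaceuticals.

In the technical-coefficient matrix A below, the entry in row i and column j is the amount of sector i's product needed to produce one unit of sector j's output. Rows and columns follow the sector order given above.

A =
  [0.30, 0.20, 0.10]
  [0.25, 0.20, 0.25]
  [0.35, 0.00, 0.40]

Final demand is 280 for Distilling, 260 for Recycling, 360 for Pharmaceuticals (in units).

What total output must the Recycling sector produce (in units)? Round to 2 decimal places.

x_R = 915.93

I − A =
  [   0.70    -0.20    -0.10]
  [  -0.25     0.80    -0.25]
  [  -0.35     0.00     0.60]
Cofactors of I−A, C_ij = (−1)^(i+j)·(minor ij) (rows/columns in the sector order above):
  C_11 = (0.80)(0.60) − (-0.25)(0.00) = 0.4800
  C_12 = −[(-0.25)(0.60) − (-0.25)(-0.35)] = 0.2375
  C_13 = (-0.25)(0.00) − (0.80)(-0.35) = 0.2800
  C_21 = −[(-0.20)(0.60) − (-0.10)(0.00)] = 0.1200
  C_22 = (0.70)(0.60) − (-0.10)(-0.35) = 0.3850
  C_23 = −[(0.70)(0.00) − (-0.20)(-0.35)] = 0.0700
  C_31 = (-0.20)(-0.25) − (-0.10)(0.80) = 0.1300
  C_32 = −[(0.70)(-0.25) − (-0.10)(-0.25)] = 0.2000
  C_33 = (0.70)(0.80) − (-0.20)(-0.25) = 0.5100
det(I−A) = Σ_j (I−A)_1j·C_1j = (0.70)(0.4800) + (-0.20)(0.2375) + (-0.10)(0.2800) = 0.2605
adj(I−A) = Cᵀ =
  [ 0.4800   0.1200   0.1300]
  [ 0.2375   0.3850   0.2000]
  [ 0.2800   0.0700   0.5100]
(I − A)⁻¹ = adj(I−A) / det(I−A) ≈
  [   1.8426     0.4607     0.4990]
  [   0.9117     1.4779     0.7678]
  [   1.0749     0.2687     1.9578]
x = (I − A)⁻¹ d = adj(I−A)·d / det(I−A), with det(I−A) = 0.2605:
  x_D = (0.4800·280 + 0.1200·260 + 0.1300·360) / 0.2605 = 212.40 / 0.2605 ≈ 815.36
  x_R = (0.2375·280 + 0.3850·260 + 0.2000·360) / 0.2605 = 238.60 / 0.2605 ≈ 915.93
  x_P = (0.2800·280 + 0.0700·260 + 0.5100·360) / 0.2605 = 280.20 / 0.2605 ≈ 1075.62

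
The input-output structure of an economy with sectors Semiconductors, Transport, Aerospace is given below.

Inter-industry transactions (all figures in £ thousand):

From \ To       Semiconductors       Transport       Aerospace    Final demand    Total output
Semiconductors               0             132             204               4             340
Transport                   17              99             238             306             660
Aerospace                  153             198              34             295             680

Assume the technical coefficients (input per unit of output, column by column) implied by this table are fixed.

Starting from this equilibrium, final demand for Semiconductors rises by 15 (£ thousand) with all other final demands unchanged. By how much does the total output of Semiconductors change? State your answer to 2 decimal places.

Δx_1 = 19.43

Technical coefficients a_ij = z_ij / X_j:
  a_11 = 0/340 = 0.00, a_21 = 17/340 = 0.05, a_31 = 153/340 = 0.45
  a_12 = 132/660 = 0.20, a_22 = 99/660 = 0.15, a_32 = 198/660 = 0.30
  a_13 = 204/680 = 0.30, a_23 = 238/680 = 0.35, a_33 = 34/680 = 0.05
I − A =
  [   1.00    -0.20    -0.30]
  [  -0.05     0.85    -0.35]
  [  -0.45    -0.30     0.95]
Cofactors of I−A, C_ij = (−1)^(i+j)·(minor ij) (rows/columns in the sector order above):
  C_11 = (0.85)(0.95) − (-0.35)(-0.30) = 0.7025
  C_12 = −[(-0.05)(0.95) − (-0.35)(-0.45)] = 0.2050
  C_13 = (-0.05)(-0.30) − (0.85)(-0.45) = 0.3975
  C_21 = −[(-0.20)(0.95) − (-0.30)(-0.30)] = 0.2800
  C_22 = (1.00)(0.95) − (-0.30)(-0.45) = 0.8150
  C_23 = −[(1.00)(-0.30) − (-0.20)(-0.45)] = 0.3900
  C_31 = (-0.20)(-0.35) − (-0.30)(0.85) = 0.3250
  C_32 = −[(1.00)(-0.35) − (-0.30)(-0.05)] = 0.3650
  C_33 = (1.00)(0.85) − (-0.20)(-0.05) = 0.8400
det(I−A) = Σ_j (I−A)_1j·C_1j = (1.00)(0.7025) + (-0.20)(0.2050) + (-0.30)(0.3975) = 0.54225
adj(I−A) = Cᵀ =
  [ 0.7025   0.2800   0.3250]
  [ 0.2050   0.8150   0.3650]
  [ 0.3975   0.3900   0.8400]
(I − A)⁻¹ = adj(I−A) / det(I−A) ≈
  [   1.2955     0.5164     0.5994]
  [   0.3781     1.5030     0.6731]
  [   0.7331     0.7192     1.5491]
Δx = (I − A)⁻¹ Δd with Δd having +15 in the Semiconductors component and 0 elsewhere.
So Δx_1 = L_11 · (+15), where L_11 = adj(I−A)_11 / det(I−A) = 0.7025 / 0.54225.
Δx_1 = 0.7025 × (+15) / 0.54225 = 10.5375 / 0.54225 ≈ 19.43.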